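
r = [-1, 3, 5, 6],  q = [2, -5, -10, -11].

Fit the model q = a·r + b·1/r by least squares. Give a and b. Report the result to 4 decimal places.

Forming XᵀX = [[71, 4]; [4, 1061/900]] and Xᵀq = [-133, -15/2]ᵀ gives XᵀX·[a, b]ᵀ = Xᵀq.
Δ = 71·(1061/900) − 4² = 60931/900.
a = ((-133)·(1061/900) − 4·(-15/2))/(60931/900) = -114113/60931; b = (71·(-15/2) − 4·(-133))/(60931/900) = -450/60931.

a = -1.8728, b = -0.0074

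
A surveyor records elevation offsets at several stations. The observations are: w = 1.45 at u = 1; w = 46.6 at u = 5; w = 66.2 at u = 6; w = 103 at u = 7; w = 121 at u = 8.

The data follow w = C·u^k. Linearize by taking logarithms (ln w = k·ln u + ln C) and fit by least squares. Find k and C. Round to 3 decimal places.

k = 2.150, C = 1.453

Let Y = ln w. Fitting Y = k·ln u + ln C by least squares:
Σln u = 7.4265, Σ(ln u)² = 13.9113, Σln w = 17.8364, Σln u·ln w = 32.6864.
Equations: 13.9113·k + 7.4265·ln C = 32.6864;  7.4265·k + 5·ln C = 17.8364.
Solving (det = 14.4030): k = 2.15020, ln C = 0.37355, so C = exp(0.37355) = 1.45289.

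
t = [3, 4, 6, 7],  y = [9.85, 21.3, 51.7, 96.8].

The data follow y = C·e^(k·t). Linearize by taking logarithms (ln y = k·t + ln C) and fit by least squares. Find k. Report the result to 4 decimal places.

Linearized form: ln y = k·t + ln C. From the 4 transformed points,
Σt = 20.0000, Σ(t)² = 110.0000, Σln y = 13.8643, Σt·ln y = 74.7785.
Equations: 110.0000·k + 20.0000·ln C = 74.7785;  20.0000·k + 4·ln C = 13.8643.
Solving (det = 40.0000): k = 0.54571, ln C = 0.73752.

k = 0.5457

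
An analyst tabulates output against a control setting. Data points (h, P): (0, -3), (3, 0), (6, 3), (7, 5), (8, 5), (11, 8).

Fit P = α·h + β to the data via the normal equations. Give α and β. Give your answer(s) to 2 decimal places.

α = 1.02, β = -2.92

Forming AᵀA = [[279, 35]; [35, 6]] and AᵀP = [181, 18]ᵀ gives AᵀA·[α, β]ᵀ = AᵀP.
Determinant 279·6 − 35² = 449.
α = (181·6 − 35·18)/449 = 456/449; β = (279·18 − 35·181)/449 = -1313/449.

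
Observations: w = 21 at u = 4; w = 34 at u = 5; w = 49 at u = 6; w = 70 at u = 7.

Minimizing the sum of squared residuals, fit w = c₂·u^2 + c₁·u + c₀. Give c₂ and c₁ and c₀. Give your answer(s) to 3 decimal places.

The normal equations are: 4578·c₂ + 748·c₁ + 126·c₀ = 6380;  748·c₂ + 126·c₁ + 22·c₀ = 1038;  126·c₂ + 22·c₁ + 4·c₀ = 174.
(Σu^2·u^2 = 4578, Σu^2·u = 748, Σu^2 = 126, Σu·u = 126, Σu = 22, Σ1 = 4, Σu^2·w = 6380, Σu·w = 1038, Σw = 174.)
Solving the 3×3 system (Gaussian elimination) gives c₂ = 2, c₁ = -29/5, c₀ = 62/5.

c₂ = 2.000, c₁ = -5.800, c₀ = 12.400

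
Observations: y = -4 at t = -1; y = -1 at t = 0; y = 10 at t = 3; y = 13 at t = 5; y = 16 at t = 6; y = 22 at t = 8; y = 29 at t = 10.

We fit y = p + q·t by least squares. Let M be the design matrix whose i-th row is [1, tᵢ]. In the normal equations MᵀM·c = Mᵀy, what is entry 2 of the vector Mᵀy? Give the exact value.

Entry 2 ↔ basis t, so (Mᵀy)_{2} = Σᵢ (t)·yᵢ = (-1)·(-4) + (0)·(-1) + (3)·(10) + (5)·(13) + (6)·(16) + (8)·(22) + (10)·(29) = 661.

661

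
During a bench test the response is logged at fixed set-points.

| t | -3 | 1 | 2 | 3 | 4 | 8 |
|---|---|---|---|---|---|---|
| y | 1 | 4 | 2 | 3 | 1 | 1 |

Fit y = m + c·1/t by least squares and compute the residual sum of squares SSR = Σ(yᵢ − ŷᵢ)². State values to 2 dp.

SSR = 2.55

The normal equations are: 6·m + (15/8)·c = 12;  (15/8)·m + (893/576)·c = 145/24.
(Σ1 = 6, Σ1/t = 15/8, Σ1/t·1/t = 893/576, Σy = 12, Σ1/t·y = 145/24.)
Δ = 6·(893/576) − (15/8)² = 1111/192.
m = (12·(893/576) − (15/8)·(145/24))/(1111/192) = 127/101; c = (6·(145/24) − (15/8)·12)/(1111/192) = 240/101.
Residuals: 54/101, 37/101, -45/101, 96/101, -86/101, -56/101; SSR = 258/101.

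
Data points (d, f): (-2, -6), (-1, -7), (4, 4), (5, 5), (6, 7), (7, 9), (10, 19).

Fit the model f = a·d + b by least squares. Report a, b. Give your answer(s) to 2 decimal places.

XᵀX·[a, b]ᵀ = Xᵀf reads: 231·a + 29·b = 355;  29·a + 7·b = 31.
(Σd·d = 231, Σd = 29, Σ1 = 7, Σd·f = 355, Σf = 31.)
Δ = 231·7 − 29² = 776.
a = (355·7 − 29·31)/776 = 793/388; b = (231·31 − 29·355)/776 = -1567/388.

a = 2.04, b = -4.04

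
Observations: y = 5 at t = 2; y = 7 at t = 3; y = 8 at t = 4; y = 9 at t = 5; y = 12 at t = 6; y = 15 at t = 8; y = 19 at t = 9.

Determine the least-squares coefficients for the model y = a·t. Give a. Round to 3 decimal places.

The normal system MᵀM·[a]ᵀ = Mᵀy is [[235]]·[a]ᵀ = [471]ᵀ.
a = 471/235 = 2.00426.

a = 2.004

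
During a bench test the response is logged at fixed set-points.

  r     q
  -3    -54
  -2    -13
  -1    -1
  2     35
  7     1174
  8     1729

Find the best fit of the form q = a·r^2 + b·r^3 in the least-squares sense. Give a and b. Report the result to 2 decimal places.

With design matrix X, XᵀX = [[6611, 49331]; [49331, 380651]] and Xᵀq = [167783, 1289773]ᵀ.
Eliminating b: 380651·(row 1) − 49331·(row 2) gives 82936200·a = 380651·167783 − 49331·1289773 = 240974870, so a = 24097487/8293620.
Then b = (1289773 − 49331·(24097487/8293620))/380651 = 24978613/8293620.

a = 2.91, b = 3.01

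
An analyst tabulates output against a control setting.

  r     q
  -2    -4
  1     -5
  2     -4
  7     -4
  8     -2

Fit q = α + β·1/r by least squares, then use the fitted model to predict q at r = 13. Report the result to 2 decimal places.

q̂ = -3.65

Compute the Gram sums: Σ1 = 5, Σ1/r = 71/56, Σ1/r·1/r = 4817/3136.
Right-hand side: Σq = -19, Σ1/r·q = -163/28.
So MᵀM·[α, β]ᵀ = Mᵀq: [[5, 71/56]; [71/56, 4817/3136]]·[α, β]ᵀ = [-19, -163/28]ᵀ.
Determinant 5·(4817/3136) − (71/56)² = 4761/784.
α = ((-19)·(4817/3136) − (71/56)·(-163/28))/(4761/784) = -68377/19044; β = (5·(-163/28) − (71/56)·(-19))/(4761/784) = -3934/4761.
At r = 13: q̂ = (-68377/19044)·(1) + (-3934/4761)·(1/13) = -904637/247572.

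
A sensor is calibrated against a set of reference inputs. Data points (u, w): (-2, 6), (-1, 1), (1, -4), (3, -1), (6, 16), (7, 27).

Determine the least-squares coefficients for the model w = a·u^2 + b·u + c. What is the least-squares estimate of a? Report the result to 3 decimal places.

a = 0.937

Normal-equation sums: Σu^2·u^2 = 3796, Σu^2·u = 578, Σu^2 = 100, Σu·u = 100, Σu = 14, Σ1 = 6.
Right-hand side: Σu^2·w = 1911, Σu·w = 265, Σw = 45.
XᵀX·[a, b, c]ᵀ = Xᵀw becomes [[3796, 578, 100]; [578, 100, 14]; [100, 14, 6]]·[a, b, c]ᵀ = [1911, 265, 45]ᵀ.
Inverting the 3×3 Gram matrix, [a, b, c]ᵀ = [34541/36870, -89197/36870, -15172/6145]ᵀ.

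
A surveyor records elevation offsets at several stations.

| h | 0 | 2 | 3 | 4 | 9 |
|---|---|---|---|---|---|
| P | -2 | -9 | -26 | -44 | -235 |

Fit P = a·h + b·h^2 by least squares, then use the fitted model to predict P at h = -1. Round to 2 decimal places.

P̂ = -3.85

Setting ∂/∂a … = 0 gives: 110·a + 828·b = -2387;  828·a + 6914·b = -20009.
Eliminating b: 6914·(row 1) − 828·(row 2) gives 74956·a = 6914·(-2387) − 828·(-20009) = 63734, so a = 31867/37478.
Then b = ((-20009) − 828·(31867/37478))/6914 = -112277/37478.
At h = -1: P̂ = (31867/37478)·(-1) + (-112277/37478)·(1) = -10296/2677.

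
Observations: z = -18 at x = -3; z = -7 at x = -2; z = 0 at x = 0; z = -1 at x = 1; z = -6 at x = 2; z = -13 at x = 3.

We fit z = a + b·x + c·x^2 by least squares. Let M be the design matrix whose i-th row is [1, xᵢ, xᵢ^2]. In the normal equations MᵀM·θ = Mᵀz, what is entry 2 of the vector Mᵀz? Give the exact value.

Entry 2 ↔ basis x, so (Mᵀz)_{2} = Σᵢ (x)·zᵢ = (-3)·(-18) + (-2)·(-7) + (0)·(0) + (1)·(-1) + (2)·(-6) + (3)·(-13) = 16.

16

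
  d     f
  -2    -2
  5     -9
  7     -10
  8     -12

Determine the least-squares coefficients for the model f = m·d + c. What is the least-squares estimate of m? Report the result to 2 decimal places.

m = -0.96

Entries of AᵀA: Σd·d = 142, Σd = 18, Σ1 = 4.
And Σd·f = -207, Σf = -33.
So AᵀA·[m, c]ᵀ = Aᵀf: [[142, 18]; [18, 4]]·[m, c]ᵀ = [-207, -33]ᵀ.
Eliminating c: 4·(row 1) − 18·(row 2) gives 244·m = 4·(-207) − 18·(-33) = -234, so m = -117/122.
Then c = ((-33) − 18·(-117/122))/4 = -240/61.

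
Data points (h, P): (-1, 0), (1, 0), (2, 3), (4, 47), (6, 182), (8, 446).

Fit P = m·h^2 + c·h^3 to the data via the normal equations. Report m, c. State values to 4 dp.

Compute the Gram sums: Σh^2·h^2 = 5666, Σh^2·h^3 = 41600, Σh^3·h^3 = 312962.
Right-hand side: Σh^2·P = 35860, Σh^3·P = 270696.
Normal equations: [[5666, 41600]; [41600, 312962]]·[m, c]ᵀ = [35860, 270696]ᵀ.
Δ = 5666·312962 − 41600² = 42682692.
m = (35860·312962 − 41600·270696)/42682692 = -733390/820821; c = (5666·270696 − 41600·35860)/42682692 = 10496884/10670673.

m = -0.8935, c = 0.9837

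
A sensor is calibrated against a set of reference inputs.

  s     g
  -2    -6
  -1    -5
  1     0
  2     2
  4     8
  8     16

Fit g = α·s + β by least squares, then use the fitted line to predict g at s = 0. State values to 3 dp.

ĝ = -2.076

Setting ∂/∂α … = 0 gives: 90·α + 12·β = 181;  12·α + 6·β = 15.
(Σs·s = 90, Σs = 12, Σ1 = 6, Σs·g = 181, Σg = 15.)
Eliminating β: 6·(row 1) − 12·(row 2) gives 396·α = 6·181 − 12·15 = 906, so α = 151/66.
Then β = (15 − 12·(151/66))/6 = -137/66.
At s = 0: ĝ = (151/66)·(0) + (-137/66)·(1) = -137/66.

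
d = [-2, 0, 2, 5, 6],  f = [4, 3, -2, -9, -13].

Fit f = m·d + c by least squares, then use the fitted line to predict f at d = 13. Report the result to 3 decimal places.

Normal-equation sums: Σd·d = 69, Σd = 11, Σ1 = 5.
And Σd·f = -135, Σf = -17.
Δ = 69·5 − 11² = 224.
m = ((-135)·5 − 11·(-17))/224 = -61/28; c = (69·(-17) − 11·(-135))/224 = 39/28.
At d = 13: f̂ = (-61/28)·(13) + (39/28)·(1) = -377/14.

f̂ = -26.929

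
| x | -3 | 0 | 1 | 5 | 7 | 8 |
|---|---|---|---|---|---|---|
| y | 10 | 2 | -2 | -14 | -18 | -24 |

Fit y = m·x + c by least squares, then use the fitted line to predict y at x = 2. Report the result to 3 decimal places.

ŷ = -4.667

MᵀM·[m, c]ᵀ = Mᵀy reads: 148·m + 18·c = -420;  18·m + 6·c = -46.
Determinant 148·6 − 18² = 564.
m = ((-420)·6 − 18·(-46))/564 = -3; c = (148·(-46) − 18·(-420))/564 = 4/3.
At x = 2: ŷ = (-3)·(2) + (4/3)·(1) = -14/3.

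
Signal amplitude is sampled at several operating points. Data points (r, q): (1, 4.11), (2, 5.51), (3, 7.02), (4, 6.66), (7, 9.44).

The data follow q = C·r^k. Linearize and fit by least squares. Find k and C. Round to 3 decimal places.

Let Y = ln q. Fitting Y = k·ln r + ln C by least squares:
Σln r = 5.1240, Σ(ln r)² = 7.3958, Σln q = 9.2098, Σln r·ln q = 10.3209.
Equations: 7.3958·k + 5.1240·ln C = 10.3209;  5.1240·k + 5·ln C = 9.2098.
Δ = 7.3958·5 − (5.1240)² = 10.7239; k = (10.3209·5 − 5.1240·9.2098)/10.7239 = 0.41157, ln C = (7.3958·9.2098 − 5.1240·10.3209)/10.7239 = 1.42019, so C = exp(1.42019) = 4.13790.

k = 0.412, C = 4.138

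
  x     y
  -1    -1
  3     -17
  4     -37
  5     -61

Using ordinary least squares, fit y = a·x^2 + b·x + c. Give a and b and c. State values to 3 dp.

a = -2.971, b = 1.836, c = 3.834

Forming MᵀM = [[963, 215, 51]; [215, 51, 11]; [51, 11, 4]] and Mᵀy = [-2271, -503, -116]ᵀ gives MᵀM·[a, b, c]ᵀ = Mᵀy.
Inverting the 3×3 Gram matrix, [a, b, c]ᵀ = [-1340/451, 828/451, 1729/451]ᵀ.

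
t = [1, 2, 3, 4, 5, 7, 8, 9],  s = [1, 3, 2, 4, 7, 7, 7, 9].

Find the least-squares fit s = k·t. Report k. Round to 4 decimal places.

k = 1.0040

From the data, Σt·t = 249.
And Σt·s = 250.
Hence k = 250 / 249 ≈ 1.00402.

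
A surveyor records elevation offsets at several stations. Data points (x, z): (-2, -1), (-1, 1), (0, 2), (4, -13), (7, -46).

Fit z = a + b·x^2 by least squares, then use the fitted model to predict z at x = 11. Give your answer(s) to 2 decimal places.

ẑ = -116.69

From the data, Σ1 = 5, Σx^2 = 70, Σx^2·x^2 = 2674.
For Mᵀz: Σz = -57, Σx^2·z = -2465.
Determinant 5·2674 − 70² = 8470.
a = ((-57)·2674 − 70·(-2465))/8470 = 1438/605; b = (5·(-2465) − 70·(-57))/8470 = -1667/1694.
At x = 11: ẑ = (1438/605)·(1) + (-1667/1694)·(121) = -988403/8470.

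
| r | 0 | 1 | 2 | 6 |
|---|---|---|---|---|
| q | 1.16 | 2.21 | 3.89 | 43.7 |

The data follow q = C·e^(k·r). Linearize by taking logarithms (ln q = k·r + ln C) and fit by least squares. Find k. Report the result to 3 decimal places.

With ln qᵢ as the transformed response and rᵢ as the regressor:
Over the data: Σr = 9.0000, Σ(r)² = 41.0000, Σln q = 6.0772, Σr·ln q = 26.1739.
Normal system: [[41.0000, 9.0000]; [9.0000, 4]]·[k, ln C]ᵀ = [26.1739, 6.0772]ᵀ.
Solving (det = 83.0000): k = 0.60242, ln C = 0.16384.

k = 0.602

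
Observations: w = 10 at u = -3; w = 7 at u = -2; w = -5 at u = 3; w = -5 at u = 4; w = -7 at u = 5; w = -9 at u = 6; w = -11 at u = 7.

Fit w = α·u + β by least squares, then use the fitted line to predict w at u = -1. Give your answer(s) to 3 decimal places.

AᵀA·[α, β]ᵀ = Aᵀw reads: 148·α + 20·β = -245;  20·α + 7·β = -20.
(Σu·u = 148, Σu = 20, Σ1 = 7, Σu·w = -245, Σw = -20.)
Δ = 148·7 − 20² = 636.
α = ((-245)·7 − 20·(-20))/636 = -1315/636; β = (148·(-20) − 20·(-245))/636 = 485/159.
At u = -1: ŵ = (-1315/636)·(-1) + (485/159)·(1) = 1085/212.

ŵ = 5.118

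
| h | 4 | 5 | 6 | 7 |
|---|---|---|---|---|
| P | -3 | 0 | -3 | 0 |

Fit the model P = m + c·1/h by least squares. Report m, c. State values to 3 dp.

From the data, Σ1 = 4, Σ1/h = 319/420, Σ1/h·1/h = 26581/176400.
Right-hand side: ΣP = -6, Σ1/h·P = -5/4.
So XᵀX·[m, c]ᵀ = XᵀP: [[4, 319/420]; [319/420, 26581/176400]]·[m, c]ᵀ = [-6, -5/4]ᵀ.
det = 4·(26581/176400) − (319/420)² = 507/19600.
m = ((-6)·(26581/176400) − (319/420)·(-5/4))/(507/19600) = 2663/1521; c = (4·(-5/4) − (319/420)·(-6))/(507/19600) = -8680/507.

m = 1.751, c = -17.120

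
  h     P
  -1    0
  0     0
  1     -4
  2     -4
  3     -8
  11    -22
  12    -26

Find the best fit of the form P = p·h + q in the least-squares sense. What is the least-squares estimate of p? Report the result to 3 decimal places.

p = -1.988

The normal system AᵀA·[p, q]ᵀ = AᵀP is [[280, 28]; [28, 7]]·[p, q]ᵀ = [-590, -64]ᵀ.
det = 280·7 − 28² = 1176.
p = ((-590)·7 − 28·(-64))/1176 = -167/84; q = (280·(-64) − 28·(-590))/1176 = -25/21.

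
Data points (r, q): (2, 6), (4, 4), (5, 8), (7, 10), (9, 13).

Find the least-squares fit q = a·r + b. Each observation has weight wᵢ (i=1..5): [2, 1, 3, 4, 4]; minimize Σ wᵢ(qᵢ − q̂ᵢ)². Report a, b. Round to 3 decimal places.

a = 1.119, b = 2.472

The normal equations are: 619·a + 87·b = 908;  87·a + 14·b = 132.
Determinant 619·14 − 87² = 1097.
a = (908·14 − 87·132)/1097 = 1228/1097; b = (619·132 − 87·908)/1097 = 2712/1097.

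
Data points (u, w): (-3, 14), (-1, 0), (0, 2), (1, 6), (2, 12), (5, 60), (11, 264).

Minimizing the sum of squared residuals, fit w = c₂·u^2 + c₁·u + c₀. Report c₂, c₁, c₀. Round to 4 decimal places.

c₂ = 2.0103, c₁ = 1.7817, c₀ = 1.0875

Normal-equation sums: Σu^2·u^2 = 15365, Σu^2·u = 1437, Σu^2 = 161, Σu·u = 161, Σu = 15, Σ1 = 7.
For Aᵀw: Σu^2·w = 33624, Σu·w = 3192, Σw = 358.
So AᵀA·[c₂, c₁, c₀]ᵀ = Aᵀw: [[15365, 1437, 161]; [1437, 161, 15]; [161, 15, 7]]·[c₂, c₁, c₀]ᵀ = [33624, 3192, 358]ᵀ.
Row-reducing yields c₂ = 1091543/542969, c₁ = 19743/11081, c₀ = 590482/542969.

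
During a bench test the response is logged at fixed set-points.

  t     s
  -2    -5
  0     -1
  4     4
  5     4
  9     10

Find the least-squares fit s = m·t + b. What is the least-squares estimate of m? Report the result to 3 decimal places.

m = 1.305

AᵀA·[m, b]ᵀ = Aᵀs reads: 126·m + 16·b = 136;  16·m + 5·b = 12.
(Σt·t = 126, Σt = 16, Σ1 = 5, Σt·s = 136, Σs = 12.)
det = 126·5 − 16² = 374.
m = (136·5 − 16·12)/374 = 244/187; b = (126·12 − 16·136)/374 = -332/187.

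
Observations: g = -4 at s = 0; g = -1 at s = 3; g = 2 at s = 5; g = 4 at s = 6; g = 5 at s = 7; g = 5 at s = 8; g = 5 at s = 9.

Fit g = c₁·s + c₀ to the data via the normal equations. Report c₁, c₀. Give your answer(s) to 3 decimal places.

c₁ = 1.111, c₀ = -3.748

Sums needed: Σs·s = 264, Σs = 38, Σ1 = 7.
Right-hand side: Σs·g = 151, Σg = 16.
Normal equations: [[264, 38]; [38, 7]]·[c₁, c₀]ᵀ = [151, 16]ᵀ.
Δ = 264·7 − 38² = 404.
c₁ = (151·7 − 38·16)/404 = 449/404; c₀ = (264·16 − 38·151)/404 = -757/202.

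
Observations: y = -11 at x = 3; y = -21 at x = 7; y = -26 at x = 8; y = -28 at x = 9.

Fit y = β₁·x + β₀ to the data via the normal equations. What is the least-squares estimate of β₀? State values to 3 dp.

Sums needed: Σx·x = 203, Σx = 27, Σ1 = 4.
Moment sums: Σx·y = -640, Σy = -86.
Determinant 203·4 − 27² = 83.
β₁ = ((-640)·4 − 27·(-86))/83 = -238/83; β₀ = (203·(-86) − 27·(-640))/83 = -178/83.

β₀ = -2.145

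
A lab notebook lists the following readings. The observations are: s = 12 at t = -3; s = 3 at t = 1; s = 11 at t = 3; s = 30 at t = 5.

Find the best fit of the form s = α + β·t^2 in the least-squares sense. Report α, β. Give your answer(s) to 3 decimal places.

MᵀM·[α, β]ᵀ = Mᵀs reads: 4·α + 44·β = 56;  44·α + 788·β = 960.
Δ = 4·788 − 44² = 1216.
α = (56·788 − 44·960)/1216 = 59/38; β = (4·960 − 44·56)/1216 = 43/38.

α = 1.553, β = 1.132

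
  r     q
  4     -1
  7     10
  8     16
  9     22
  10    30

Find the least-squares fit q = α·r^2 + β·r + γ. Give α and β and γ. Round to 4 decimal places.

From the data, Σr^2·r^2 = 23314, Σr^2·r = 2648, Σr^2 = 310, Σr·r = 310, Σr = 38, Σ1 = 5.
For Aᵀq: Σr^2·q = 6280, Σr·q = 692, Σq = 77.
AᵀA·[α, β, γ]ᵀ = Aᵀq becomes [[23314, 2648, 310]; [2648, 310, 38]; [310, 38, 5]]·[α, β, γ]ᵀ = [6280, 692, 77]ᵀ.
Solving the 3×3 system (Gaussian elimination) gives α = 309/637, β = -1047/637, γ = -107/49.

α = 0.4851, β = -1.6436, γ = -2.1837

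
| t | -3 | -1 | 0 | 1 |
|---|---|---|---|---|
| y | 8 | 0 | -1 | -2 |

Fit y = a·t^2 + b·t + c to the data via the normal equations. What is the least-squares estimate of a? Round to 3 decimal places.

a = 0.682

Setting ∂/∂a … = 0 gives: 83·a + (-27)·b + 11·c = 70;  (-27)·a + 11·b + (-3)·c = -26;  11·a + (-3)·b + 4·c = 5.
Solving the 3×3 system (Gaussian elimination) gives a = 15/22, b = -119/110, c = -79/55.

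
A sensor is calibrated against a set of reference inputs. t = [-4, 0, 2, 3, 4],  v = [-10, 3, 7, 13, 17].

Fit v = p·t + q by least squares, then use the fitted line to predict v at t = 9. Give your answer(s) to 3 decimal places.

v̂ = 32.200

With design matrix M, MᵀM = [[45, 5]; [5, 5]] and Mᵀv = [161, 30]ᵀ.
Determinant 45·5 − 5² = 200.
p = (161·5 − 5·30)/200 = 131/40; q = (45·30 − 5·161)/200 = 109/40.
At t = 9: v̂ = (131/40)·(9) + (109/40)·(1) = 161/5.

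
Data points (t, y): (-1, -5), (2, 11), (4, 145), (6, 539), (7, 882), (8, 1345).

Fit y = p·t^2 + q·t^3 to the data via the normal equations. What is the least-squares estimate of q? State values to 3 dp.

q = 3.007

Forming AᵀA = [[8066, 58406]; [58406, 430610]] and Aᵀy = [151061, 1116963]ᵀ gives AᵀA·[p, q]ᵀ = Aᵀy.
Determinant 8066·430610 − 58406² = 62039424.
p = (151061·430610 − 58406·1116963)/62039424 = -23620471/7754928; q = (8066·1116963 − 58406·151061)/62039424 = 23319349/7754928.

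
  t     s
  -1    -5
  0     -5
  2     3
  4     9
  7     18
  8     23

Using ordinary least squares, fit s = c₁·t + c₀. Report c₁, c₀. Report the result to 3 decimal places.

Setting ∂/∂c₁ … = 0 gives: 134·c₁ + 20·c₀ = 357;  20·c₁ + 6·c₀ = 43.
(Σt·t = 134, Σt = 20, Σ1 = 6, Σt·s = 357, Σs = 43.)
det = 134·6 − 20² = 404.
c₁ = (357·6 − 20·43)/404 = 641/202; c₀ = (134·43 − 20·357)/404 = -689/202.

c₁ = 3.173, c₀ = -3.411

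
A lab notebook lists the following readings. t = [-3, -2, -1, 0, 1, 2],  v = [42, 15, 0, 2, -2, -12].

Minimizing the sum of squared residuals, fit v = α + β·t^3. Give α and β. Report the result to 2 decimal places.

XᵀX·[α, β]ᵀ = Xᵀv reads: 6·α + (-27)·β = 45;  (-27)·α + 859·β = -1352.
(Σ1 = 6, Σt^3 = -27, Σt^3·t^3 = 859, Σv = 45, Σt^3·v = -1352.)
Determinant 6·859 − (-27)² = 4425.
α = (45·859 − (-27)·(-1352))/4425 = 717/1475; β = (6·(-1352) − (-27)·45)/4425 = -2299/1475.

α = 0.49, β = -1.56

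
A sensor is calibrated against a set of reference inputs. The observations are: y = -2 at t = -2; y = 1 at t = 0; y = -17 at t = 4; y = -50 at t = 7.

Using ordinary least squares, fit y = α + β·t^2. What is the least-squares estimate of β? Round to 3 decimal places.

AᵀA·[α, β]ᵀ = Aᵀy reads: 4·α + 69·β = -68;  69·α + 2673·β = -2730.
Eliminating β: 2673·(row 1) − 69·(row 2) gives 5931·α = 2673·(-68) − 69·(-2730) = 6606, so α = 734/659.
Then β = ((-2730) − 69·(734/659))/2673 = -692/659.

β = -1.050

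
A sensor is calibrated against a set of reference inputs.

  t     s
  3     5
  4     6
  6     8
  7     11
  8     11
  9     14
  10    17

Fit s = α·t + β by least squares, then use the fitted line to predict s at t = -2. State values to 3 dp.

With design matrix A, AᵀA = [[355, 47]; [47, 7]] and Aᵀs = [548, 72]ᵀ.
Eliminating β: 7·(row 1) − 47·(row 2) gives 276·α = 7·548 − 47·72 = 452, so α = 113/69.
Then β = (72 − 47·(113/69))/7 = -49/69.
At t = -2: ŝ = (113/69)·(-2) + (-49/69)·(1) = -275/69.

ŝ = -3.986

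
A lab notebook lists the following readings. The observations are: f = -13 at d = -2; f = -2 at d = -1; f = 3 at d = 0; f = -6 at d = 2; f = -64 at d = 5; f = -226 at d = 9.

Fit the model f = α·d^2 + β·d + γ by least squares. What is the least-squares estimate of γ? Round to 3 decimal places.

γ = 2.731

Compute the Gram sums: Σd^2·d^2 = 7219, Σd^2·d = 853, Σd^2 = 115, Σd·d = 115, Σd = 13, Σ1 = 6.
Moment sums: Σd^2·f = -19984, Σd·f = -2338, Σf = -308.
Solving the 3×3 system (Gaussian elimination) gives α = -213867/70840, β = 124261/70840, γ = 24179/8855.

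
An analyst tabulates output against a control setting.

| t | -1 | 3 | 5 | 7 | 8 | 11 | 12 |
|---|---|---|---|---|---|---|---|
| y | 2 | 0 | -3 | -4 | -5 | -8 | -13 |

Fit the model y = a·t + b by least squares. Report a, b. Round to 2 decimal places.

With design matrix M, MᵀM = [[413, 45]; [45, 7]] and Mᵀy = [-329, -31]ᵀ.
Determinant 413·7 − 45² = 866.
a = ((-329)·7 − 45·(-31))/866 = -454/433; b = (413·(-31) − 45·(-329))/866 = 1001/433.

a = -1.05, b = 2.31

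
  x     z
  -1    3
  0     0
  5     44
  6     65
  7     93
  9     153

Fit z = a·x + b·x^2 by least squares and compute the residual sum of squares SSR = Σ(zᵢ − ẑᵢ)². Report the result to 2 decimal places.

AᵀA·[a, b]ᵀ = Aᵀz reads: 192·a + 1412·b = 2635;  1412·a + 10884·b = 20393.
(Σx·x = 192, Σx·x^2 = 1412, Σx^2·x^2 = 10884, Σx·z = 2635, Σx^2·z = 20393.)
det = 192·10884 − 1412² = 95984.
a = (2635·10884 − 1412·20393)/95984 = -14447/11998; b = (192·20393 − 1412·2635)/95984 = 48709/23996.
Residuals: -5615/23996, 0, -17431/23996, -5105/5999, 6735/3428, -13995/23996; SSR = 132141/23996.

SSR = 5.51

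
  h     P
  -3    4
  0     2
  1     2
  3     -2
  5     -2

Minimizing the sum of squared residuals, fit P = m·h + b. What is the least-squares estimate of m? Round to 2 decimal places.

Forming AᵀA = [[44, 6]; [6, 5]] and AᵀP = [-26, 4]ᵀ gives AᵀA·[m, b]ᵀ = AᵀP.
Eliminating b: 5·(row 1) − 6·(row 2) gives 184·m = 5·(-26) − 6·4 = -154, so m = -77/92.
Then b = (4 − 6·(-77/92))/5 = 83/46.

m = -0.84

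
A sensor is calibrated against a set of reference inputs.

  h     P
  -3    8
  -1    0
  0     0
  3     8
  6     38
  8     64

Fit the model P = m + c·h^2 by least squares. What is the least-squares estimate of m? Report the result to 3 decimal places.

m = -0.619

Forming AᵀA = [[6, 119]; [119, 5555]] and AᵀP = [118, 5608]ᵀ gives AᵀA·[m, c]ᵀ = AᵀP.
Δ = 6·5555 − 119² = 19169.
m = (118·5555 − 119·5608)/19169 = -11862/19169; c = (6·5608 − 119·118)/19169 = 19606/19169.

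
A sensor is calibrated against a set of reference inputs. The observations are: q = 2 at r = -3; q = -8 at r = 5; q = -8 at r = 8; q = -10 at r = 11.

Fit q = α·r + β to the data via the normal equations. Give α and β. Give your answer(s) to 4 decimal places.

XᵀX·[α, β]ᵀ = Xᵀq reads: 219·α + 21·β = -220;  21·α + 4·β = -24.
(Σr·r = 219, Σr = 21, Σ1 = 4, Σr·q = -220, Σq = -24.)
Determinant 219·4 − 21² = 435.
α = ((-220)·4 − 21·(-24))/435 = -376/435; β = (219·(-24) − 21·(-220))/435 = -212/145.

α = -0.8644, β = -1.4621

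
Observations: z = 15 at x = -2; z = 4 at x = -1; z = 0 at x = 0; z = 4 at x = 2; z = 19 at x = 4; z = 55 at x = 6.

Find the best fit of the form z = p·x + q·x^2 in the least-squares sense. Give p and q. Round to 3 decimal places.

Compute the Gram sums: Σx·x = 61, Σx·x^2 = 279, Σx^2·x^2 = 1585.
And Σx·z = 380, Σx^2·z = 2364.
Determinant 61·1585 − 279² = 18844.
p = (380·1585 − 279·2364)/18844 = -14314/4711; q = (61·2364 − 279·380)/18844 = 9546/4711.

p = -3.038, q = 2.026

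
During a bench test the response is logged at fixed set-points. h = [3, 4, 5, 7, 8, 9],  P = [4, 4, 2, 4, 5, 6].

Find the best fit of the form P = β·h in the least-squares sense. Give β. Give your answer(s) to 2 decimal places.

Setting ∂/∂β … = 0 gives: 244·β = 160.
β = 160/244 = 0.655738.

β = 0.66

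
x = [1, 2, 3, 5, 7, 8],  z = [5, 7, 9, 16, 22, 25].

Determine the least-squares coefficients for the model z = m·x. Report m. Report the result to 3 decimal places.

m = 3.158

Compute the Gram sums: Σx·x = 152.
Moment sums: Σx·z = 480.
MᵀM·[m]ᵀ = Mᵀz becomes [[152]]·[m]ᵀ = [480]ᵀ.
m = 480/152 = 3.15789.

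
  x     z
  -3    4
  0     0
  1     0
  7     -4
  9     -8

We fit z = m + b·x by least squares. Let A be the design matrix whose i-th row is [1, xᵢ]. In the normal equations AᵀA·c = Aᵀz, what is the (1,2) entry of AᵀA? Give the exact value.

14

Row 1 ↔ basis 1, column 2 ↔ basis x, so (AᵀA)_{1,2} = Σᵢ x = (1)·(-3) + (1)·(0) + (1)·(1) + (1)·(7) + (1)·(9) = 14.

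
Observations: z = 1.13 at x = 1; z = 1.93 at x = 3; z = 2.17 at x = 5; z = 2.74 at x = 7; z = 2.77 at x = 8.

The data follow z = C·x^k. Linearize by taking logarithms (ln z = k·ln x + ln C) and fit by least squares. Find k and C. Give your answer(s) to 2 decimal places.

Linearized form: ln z = k·ln x + ln C. From the 5 transformed points,
Over the data: Σln x = 6.7334, Σ(ln x)² = 11.9079, Σln z = 3.5813, Σln x·ln z = 6.0493.
Normal system: [[11.9079, 6.7334]; [6.7334, 5]]·[k, ln C]ᵀ = [6.0493, 3.5813]ᵀ.
Slope k = (n·Σln x·ln z − Σln x·Σln z)/(n·Σ(ln x)² − (Σln x)²) = (5·6.0493 − 6.7334·3.5813)/14.2007 = 0.43182; ln C = (Σln z − k·Σln x)/n = 0.13473, so C = exp(0.13473) = 1.14422.

k = 0.43, C = 1.14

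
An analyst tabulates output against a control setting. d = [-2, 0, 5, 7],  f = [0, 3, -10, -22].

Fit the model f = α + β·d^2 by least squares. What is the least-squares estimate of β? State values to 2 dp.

β = -0.50

From the data, Σ1 = 4, Σd^2 = 78, Σd^2·d^2 = 3042.
Moment sums: Σf = -29, Σd^2·f = -1328.
MᵀM·[α, β]ᵀ = Mᵀf becomes [[4, 78]; [78, 3042]]·[α, β]ᵀ = [-29, -1328]ᵀ.
det = 4·3042 − 78² = 6084.
α = ((-29)·3042 − 78·(-1328))/6084 = 197/78; β = (4·(-1328) − 78·(-29))/6084 = -1525/3042.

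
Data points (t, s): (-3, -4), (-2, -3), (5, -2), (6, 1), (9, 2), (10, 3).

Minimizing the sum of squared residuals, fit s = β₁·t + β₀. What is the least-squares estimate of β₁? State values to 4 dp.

β₁ = 0.4939

From the data, Σt·t = 255, Σt = 25, Σ1 = 6.
And Σt·s = 62, Σs = -3.
Normal equations: [[255, 25]; [25, 6]]·[β₁, β₀]ᵀ = [62, -3]ᵀ.
Δ = 255·6 − 25² = 905.
β₁ = (62·6 − 25·(-3))/905 = 447/905; β₀ = (255·(-3) − 25·62)/905 = -463/181.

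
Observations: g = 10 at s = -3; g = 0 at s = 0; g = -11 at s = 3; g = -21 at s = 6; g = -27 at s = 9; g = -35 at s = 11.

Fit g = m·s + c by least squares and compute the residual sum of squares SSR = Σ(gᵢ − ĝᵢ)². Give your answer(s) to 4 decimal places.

SSR = 8.3093

The normal system XᵀX·[m, c]ᵀ = Xᵀg is [[256, 26]; [26, 6]]·[m, c]ᵀ = [-817, -84]ᵀ.
Eliminating c: 6·(row 1) − 26·(row 2) gives 860·m = 6·(-817) − 26·(-84) = -2718, so m = -1359/430.
Then c = ((-84) − 26·(-1359/430))/6 = -131/430.
Residuals: 177/215, 131/430, -261/215, -149/86, 376/215, 3/43; SSR = 3573/430.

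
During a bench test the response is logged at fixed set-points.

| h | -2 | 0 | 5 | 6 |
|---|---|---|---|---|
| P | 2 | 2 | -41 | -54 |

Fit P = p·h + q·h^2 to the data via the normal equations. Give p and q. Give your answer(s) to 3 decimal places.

p = -3.091, q = -0.997

Compute the Gram sums: Σh·h = 65, Σh·h^2 = 333, Σh^2·h^2 = 1937.
Moment sums: Σh·P = -533, Σh^2·P = -2961.
MᵀM·[p, q]ᵀ = MᵀP becomes [[65, 333]; [333, 1937]]·[p, q]ᵀ = [-533, -2961]ᵀ.
det = 65·1937 − 333² = 15016.
p = ((-533)·1937 − 333·(-2961))/15016 = -5801/1877; q = (65·(-2961) − 333·(-533))/15016 = -1872/1877.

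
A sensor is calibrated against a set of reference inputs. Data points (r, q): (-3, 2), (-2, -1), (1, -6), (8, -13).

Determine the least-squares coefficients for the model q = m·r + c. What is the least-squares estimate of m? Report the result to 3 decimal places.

The normal equations are: 78·m + 4·c = -114;  4·m + 4·c = -18.
Eliminating c: 4·(row 1) − 4·(row 2) gives 296·m = 4·(-114) − 4·(-18) = -384, so m = -48/37.
Then c = ((-18) − 4·(-48/37))/4 = -237/74.

m = -1.297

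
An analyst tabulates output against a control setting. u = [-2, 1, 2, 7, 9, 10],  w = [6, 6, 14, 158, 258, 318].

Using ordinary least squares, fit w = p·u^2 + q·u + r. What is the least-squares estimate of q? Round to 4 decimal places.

Forming XᵀX = [[18995, 2073, 239]; [2073, 239, 27]; [239, 27, 6]] and Xᵀw = [60526, 6630, 760]ᵀ gives XᵀX·[p, q, r]ᵀ = Xᵀw.
Row-reducing yields p = 52907/17743, q = 35577/17743, r = -20112/17743.

q = 2.0051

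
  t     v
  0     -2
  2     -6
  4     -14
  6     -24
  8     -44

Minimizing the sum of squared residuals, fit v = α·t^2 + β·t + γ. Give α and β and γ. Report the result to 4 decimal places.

α = -0.6071, β = -0.2429, γ = -2.4571

Compute the Gram sums: Σt^2·t^2 = 5664, Σt^2·t = 800, Σt^2 = 120, Σt·t = 120, Σt = 20, Σ1 = 5.
For Mᵀv: Σt^2·v = -3928, Σt·v = -564, Σv = -90.
Solving the 3×3 system (Gaussian elimination) gives α = -17/28, β = -17/70, γ = -86/35.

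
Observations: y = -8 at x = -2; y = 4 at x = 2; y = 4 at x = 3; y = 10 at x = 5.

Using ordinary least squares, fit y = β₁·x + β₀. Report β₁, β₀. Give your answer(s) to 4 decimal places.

β₁ = 2.5385, β₀ = -2.5769

Entries of AᵀA: Σx·x = 42, Σx = 8, Σ1 = 4.
Right-hand side: Σx·y = 86, Σy = 10.
Normal equations: [[42, 8]; [8, 4]]·[β₁, β₀]ᵀ = [86, 10]ᵀ.
Eliminating β₀: 4·(row 1) − 8·(row 2) gives 104·β₁ = 4·86 − 8·10 = 264, so β₁ = 33/13.
Then β₀ = (10 − 8·(33/13))/4 = -67/26.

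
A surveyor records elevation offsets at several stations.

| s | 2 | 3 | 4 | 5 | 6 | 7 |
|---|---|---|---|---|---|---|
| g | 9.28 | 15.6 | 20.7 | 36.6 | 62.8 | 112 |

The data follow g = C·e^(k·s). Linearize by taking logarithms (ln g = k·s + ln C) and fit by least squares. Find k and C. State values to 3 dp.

k = 0.491, C = 3.317

Taking logs, ln g = k·s + ln C, so regress ln g on s.
Σs = 27.0000, Σ(s)² = 139.0000, Σln g = 20.4638, Σs·ln g = 100.6875.
Equations: 139.0000·k + 27.0000·ln C = 100.6875;  27.0000·k + 6·ln C = 20.4638.
Slope k = (n·Σs·ln g − Σs·Σln g)/(n·Σ(s)² − (Σs)²) = (6·100.6875 − 27.0000·20.4638)/105.0000 = 0.49146; ln C = (Σln g − k·Σs)/n = 1.19905, so C = exp(1.19905) = 3.31697.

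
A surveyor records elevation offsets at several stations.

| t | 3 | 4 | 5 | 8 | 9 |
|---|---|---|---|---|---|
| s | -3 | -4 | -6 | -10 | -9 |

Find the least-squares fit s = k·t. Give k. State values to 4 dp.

From the data, Σt·t = 195.
And Σt·s = -216.
Hence k = -216 / 195 ≈ -1.10769.

k = -1.1077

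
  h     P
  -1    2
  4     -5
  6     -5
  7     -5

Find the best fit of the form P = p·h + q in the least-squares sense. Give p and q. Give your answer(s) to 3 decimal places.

Setting ∂/∂p … = 0 gives: 102·p + 16·q = -87;  16·p + 4·q = -13.
Eliminating q: 4·(row 1) − 16·(row 2) gives 152·p = 4·(-87) − 16·(-13) = -140, so p = -35/38.
Then q = ((-13) − 16·(-35/38))/4 = 33/76.

p = -0.921, q = 0.434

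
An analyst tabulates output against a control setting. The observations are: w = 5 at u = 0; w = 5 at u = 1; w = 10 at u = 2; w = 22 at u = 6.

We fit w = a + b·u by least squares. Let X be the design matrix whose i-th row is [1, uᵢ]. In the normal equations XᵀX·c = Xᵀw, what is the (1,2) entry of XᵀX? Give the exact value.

Row 1 ↔ basis 1, column 2 ↔ basis u, so (XᵀX)_{1,2} = Σᵢ u = (1)·(0) + (1)·(1) + (1)·(2) + (1)·(6) = 9.

9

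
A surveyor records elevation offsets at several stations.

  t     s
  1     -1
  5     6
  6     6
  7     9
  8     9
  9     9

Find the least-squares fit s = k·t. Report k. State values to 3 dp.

k = 1.098

With design matrix A, AᵀA = [[256]] and Aᵀs = [281]ᵀ.
k = 281/256 = 1.09766.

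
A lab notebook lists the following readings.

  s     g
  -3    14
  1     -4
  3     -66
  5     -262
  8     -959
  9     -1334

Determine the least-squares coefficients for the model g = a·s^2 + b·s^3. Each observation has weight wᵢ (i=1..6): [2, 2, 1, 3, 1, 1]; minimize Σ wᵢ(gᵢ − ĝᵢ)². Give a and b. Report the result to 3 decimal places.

a = -2.965, b = -1.501

The normal system XᵀWX·[a, b]ᵀ = XᵀWg is [[12777, 100951]; [100951, 842649]]·[a, b]ᵀ = [-189430, -1564290]ᵀ.
Eliminating b: 842649·(row 1) − 100951·(row 2) gives 575421872·a = 842649·(-189430) − 100951·(-1564290) = -1706360280, so a = -213295035/71927734.
Then b = ((-1564290) − 100951·(-213295035/71927734))/842649 = -107973175/71927734.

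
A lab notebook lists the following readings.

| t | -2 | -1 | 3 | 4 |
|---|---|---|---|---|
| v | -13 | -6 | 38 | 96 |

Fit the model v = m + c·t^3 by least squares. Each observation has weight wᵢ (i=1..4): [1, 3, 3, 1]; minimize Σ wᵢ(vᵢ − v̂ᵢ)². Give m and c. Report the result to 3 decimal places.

m = -3.515, c = 1.546

Sums needed: Σwᵢ·1 = 8, Σwᵢ·t^3 = 134, Σwᵢ·t^3·t^3 = 6350.
And Σwᵢ·v = 179, Σwᵢ·t^3·v = 9344.
XᵀWX·[m, c]ᵀ = XᵀWv becomes [[8, 134]; [134, 6350]]·[m, c]ᵀ = [179, 9344]ᵀ.
det = 8·6350 − 134² = 32844.
m = (179·6350 − 134·9344)/32844 = -19241/5474; c = (8·9344 − 134·179)/32844 = 8461/5474.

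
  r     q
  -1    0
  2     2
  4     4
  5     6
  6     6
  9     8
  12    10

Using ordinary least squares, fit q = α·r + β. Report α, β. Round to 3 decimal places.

α = 0.787, β = 0.982

Sums needed: Σr·r = 307, Σr = 37, Σ1 = 7.
And Σr·q = 278, Σq = 36.
So MᵀM·[α, β]ᵀ = Mᵀq: [[307, 37]; [37, 7]]·[α, β]ᵀ = [278, 36]ᵀ.
Determinant 307·7 − 37² = 780.
α = (278·7 − 37·36)/780 = 307/390; β = (307·36 − 37·278)/780 = 383/390.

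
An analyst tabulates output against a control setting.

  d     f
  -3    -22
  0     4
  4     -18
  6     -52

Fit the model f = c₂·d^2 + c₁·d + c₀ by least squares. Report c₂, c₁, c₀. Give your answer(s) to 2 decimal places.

c₂ = -1.98, c₁ = 2.59, c₀ = 3.74

Forming XᵀX = [[1633, 253, 61]; [253, 61, 7]; [61, 7, 4]] and Xᵀf = [-2358, -318, -88]ᵀ gives XᵀX·[c₂, c₁, c₀]ᵀ = Xᵀf.
Solving the 3×3 system (Gaussian elimination) gives c₂ = -131/66, c₁ = 11113/4290, c₀ = 2671/715.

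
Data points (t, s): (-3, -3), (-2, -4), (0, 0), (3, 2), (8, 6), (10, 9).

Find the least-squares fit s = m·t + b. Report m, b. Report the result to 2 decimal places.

m = 0.94, b = -0.83

From the data, Σt·t = 186, Σt = 16, Σ1 = 6.
For Aᵀs: Σt·s = 161, Σs = 10.
So AᵀA·[m, b]ᵀ = Aᵀs: [[186, 16]; [16, 6]]·[m, b]ᵀ = [161, 10]ᵀ.
Determinant 186·6 − 16² = 860.
m = (161·6 − 16·10)/860 = 403/430; b = (186·10 − 16·161)/860 = -179/215.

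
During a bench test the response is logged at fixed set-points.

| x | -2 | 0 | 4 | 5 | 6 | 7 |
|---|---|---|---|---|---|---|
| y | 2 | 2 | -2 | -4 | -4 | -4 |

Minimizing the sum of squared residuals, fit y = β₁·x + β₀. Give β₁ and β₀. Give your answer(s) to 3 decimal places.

The normal system AᵀA·[β₁, β₀]ᵀ = Aᵀy is [[130, 20]; [20, 6]]·[β₁, β₀]ᵀ = [-84, -10]ᵀ.
det = 130·6 − 20² = 380.
β₁ = ((-84)·6 − 20·(-10))/380 = -4/5; β₀ = (130·(-10) − 20·(-84))/380 = 1.

β₁ = -0.800, β₀ = 1.000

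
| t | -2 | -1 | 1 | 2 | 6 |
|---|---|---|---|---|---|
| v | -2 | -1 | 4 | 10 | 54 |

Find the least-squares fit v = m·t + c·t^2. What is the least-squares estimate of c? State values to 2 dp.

The normal equations are: 46·m + 216·c = 353;  216·m + 1330·c = 1979.
Determinant 46·1330 − 216² = 14524.
m = (353·1330 − 216·1979)/14524 = 21013/7262; c = (46·1979 − 216·353)/14524 = 7393/7262.

c = 1.02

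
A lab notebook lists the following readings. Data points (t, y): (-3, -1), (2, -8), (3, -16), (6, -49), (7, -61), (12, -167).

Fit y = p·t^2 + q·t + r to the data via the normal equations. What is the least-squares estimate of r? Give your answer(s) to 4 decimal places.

Sums needed: Σt^2·t^2 = 24611, Σt^2·t = 2295, Σt^2 = 251, Σt·t = 251, Σt = 27, Σ1 = 6.
For Aᵀy: Σt^2·y = -28986, Σt·y = -2786, Σy = -302.
Normal equations: [[24611, 2295, 251]; [2295, 251, 27]; [251, 27, 6]]·[p, q, r]ᵀ = [-28986, -2786, -302]ᵀ.
Inverting the 3×3 Gram matrix, [p, q, r]ᵀ = [-94/97, -57724/25123, 13708/25123]ᵀ.

r = 0.5456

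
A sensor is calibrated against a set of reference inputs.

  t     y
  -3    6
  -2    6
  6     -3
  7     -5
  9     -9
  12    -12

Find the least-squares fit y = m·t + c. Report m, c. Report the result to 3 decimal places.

Entries of AᵀA: Σt·t = 323, Σt = 29, Σ1 = 6.
Right-hand side: Σt·y = -308, Σy = -17.
det = 323·6 − 29² = 1097.
m = ((-308)·6 − 29·(-17))/1097 = -1355/1097; c = (323·(-17) − 29·(-308))/1097 = 3441/1097.

m = -1.235, c = 3.137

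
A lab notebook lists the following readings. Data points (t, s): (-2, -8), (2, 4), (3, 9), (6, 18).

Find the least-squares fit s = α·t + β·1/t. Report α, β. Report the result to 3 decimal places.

Forming AᵀA = [[53, 4]; [4, 23/36]] and Aᵀs = [159, 12]ᵀ gives AᵀA·[α, β]ᵀ = Aᵀs.
Δ = 53·(23/36) − 4² = 643/36.
α = (159·(23/36) − 4·12)/(643/36) = 3; β = (53·12 − 4·159)/(643/36) = 0.

α = 3.000, β = 0.000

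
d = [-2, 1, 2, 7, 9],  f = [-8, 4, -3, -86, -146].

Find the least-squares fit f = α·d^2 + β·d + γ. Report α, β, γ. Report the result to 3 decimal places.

Forming AᵀA = [[8995, 1073, 139]; [1073, 139, 17]; [139, 17, 5]] and Aᵀf = [-16080, -1902, -239]ᵀ gives AᵀA·[α, β, γ]ᵀ = Aᵀf.
Row-reducing yields α = -46713/23392, β = 31567/23392, γ = 18289/5848.

α = -1.997, β = 1.349, γ = 3.127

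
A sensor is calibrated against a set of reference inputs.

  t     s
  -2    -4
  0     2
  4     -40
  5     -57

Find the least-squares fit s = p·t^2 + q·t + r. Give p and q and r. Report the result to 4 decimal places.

p = -2.0107, q = -1.7758, r = 0.9778

With design matrix A, AᵀA = [[897, 181, 45]; [181, 45, 7]; [45, 7, 4]] and Aᵀs = [-2081, -437, -99]ᵀ.
Row-reducing yields p = -4709/2342, q = -4159/2342, r = 1145/1171.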